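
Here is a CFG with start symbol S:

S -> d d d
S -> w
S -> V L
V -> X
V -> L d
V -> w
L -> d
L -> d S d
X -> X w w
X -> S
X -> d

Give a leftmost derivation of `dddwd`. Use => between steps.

S => VL   [S -> V L]
VL => LdL   [V -> L d]
LdL => ddL   [L -> d]
ddL => dddSd   [L -> d S d]
dddSd => dddwd   [S -> w]

S => VL => LdL => ddL => dddSd => dddwd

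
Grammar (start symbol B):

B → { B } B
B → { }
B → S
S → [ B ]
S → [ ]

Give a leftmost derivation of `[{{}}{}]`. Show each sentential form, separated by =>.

B => S => [B] => [{B}B] => [{{}}B] => [{{}}{}]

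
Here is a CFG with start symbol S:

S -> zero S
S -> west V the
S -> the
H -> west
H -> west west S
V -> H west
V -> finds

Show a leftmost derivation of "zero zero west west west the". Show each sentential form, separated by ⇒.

S ⇒ zero S ⇒ zero zero S ⇒ zero zero west V the ⇒ zero zero west H west the ⇒ zero zero west west west the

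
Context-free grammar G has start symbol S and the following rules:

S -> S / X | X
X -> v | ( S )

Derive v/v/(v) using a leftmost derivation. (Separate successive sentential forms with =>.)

S => S/X   [S -> S / X]
S/X => S/X/X   [S -> S / X]
S/X/X => X/X/X   [S -> X]
X/X/X => v/X/X   [X -> v]
v/X/X => v/v/X   [X -> v]
v/v/X => v/v/(S)   [X -> ( S )]
v/v/(S) => v/v/(X)   [S -> X]
v/v/(X) => v/v/(v)   [X -> v]

S => S/X => S/X/X => X/X/X => v/X/X => v/v/X => v/v/(S) => v/v/(X) => v/v/(v)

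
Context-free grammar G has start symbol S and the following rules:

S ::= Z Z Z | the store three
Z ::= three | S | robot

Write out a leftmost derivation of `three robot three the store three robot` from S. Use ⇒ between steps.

S ⇒ Z Z Z ⇒ S Z Z ⇒ Z Z Z Z Z ⇒ three Z Z Z Z ⇒ three robot Z Z Z ⇒ three robot three Z Z ⇒ three robot three S Z ⇒ three robot three the store three Z ⇒ three robot three the store three robot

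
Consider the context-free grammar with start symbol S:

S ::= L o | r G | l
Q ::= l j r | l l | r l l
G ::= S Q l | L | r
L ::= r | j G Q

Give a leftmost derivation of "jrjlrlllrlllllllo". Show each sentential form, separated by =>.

S => Lo => jGQo => jSQlQo => jrGQlQo => jrLQlQo => jrjGQQlQo => jrjSQlQQlQo => jrjlQlQQlQo => jrjlrlllQQlQo => jrjlrlllrllQlQo => jrjlrlllrlllllQo => jrjlrlllrlllllllo

S => Lo   [S ::= L o]
Lo => jGQo   [L ::= j G Q]
jGQo => jSQlQo   [G ::= S Q l]
jSQlQo => jrGQlQo   [S ::= r G]
jrGQlQo => jrLQlQo   [G ::= L]
jrLQlQo => jrjGQQlQo   [L ::= j G Q]
jrjGQQlQo => jrjSQlQQlQo   [G ::= S Q l]
jrjSQlQQlQo => jrjlQlQQlQo   [S ::= l]
jrjlQlQQlQo => jrjlrlllQQlQo   [Q ::= r l l]
jrjlrlllQQlQo => jrjlrlllrllQlQo   [Q ::= r l l]
jrjlrlllrllQlQo => jrjlrlllrlllllQo   [Q ::= l l]
jrjlrlllrlllllQo => jrjlrlllrlllllllo   [Q ::= l l]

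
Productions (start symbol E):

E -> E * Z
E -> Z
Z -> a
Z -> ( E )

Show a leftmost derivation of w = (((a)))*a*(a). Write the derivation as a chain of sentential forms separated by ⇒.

E ⇒ E*Z ⇒ E*Z*Z ⇒ Z*Z*Z ⇒ (E)*Z*Z ⇒ (Z)*Z*Z ⇒ ((E))*Z*Z ⇒ ((Z))*Z*Z ⇒ (((E)))*Z*Z ⇒ (((Z)))*Z*Z ⇒ (((a)))*Z*Z ⇒ (((a)))*a*Z ⇒ (((a)))*a*(E) ⇒ (((a)))*a*(Z) ⇒ (((a)))*a*(a)

E ⇒ E*Z   [E -> E * Z]
E*Z ⇒ E*Z*Z   [E -> E * Z]
E*Z*Z ⇒ Z*Z*Z   [E -> Z]
Z*Z*Z ⇒ (E)*Z*Z   [Z -> ( E )]
(E)*Z*Z ⇒ (Z)*Z*Z   [E -> Z]
(Z)*Z*Z ⇒ ((E))*Z*Z   [Z -> ( E )]
((E))*Z*Z ⇒ ((Z))*Z*Z   [E -> Z]
((Z))*Z*Z ⇒ (((E)))*Z*Z   [Z -> ( E )]
(((E)))*Z*Z ⇒ (((Z)))*Z*Z   [E -> Z]
(((Z)))*Z*Z ⇒ (((a)))*Z*Z   [Z -> a]
(((a)))*Z*Z ⇒ (((a)))*a*Z   [Z -> a]
(((a)))*a*Z ⇒ (((a)))*a*(E)   [Z -> ( E )]
(((a)))*a*(E) ⇒ (((a)))*a*(Z)   [E -> Z]
(((a)))*a*(Z) ⇒ (((a)))*a*(a)   [Z -> a]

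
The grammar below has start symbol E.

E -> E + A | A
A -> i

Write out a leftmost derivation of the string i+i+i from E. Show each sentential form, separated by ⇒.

E⇒E+A⇒E+A+A⇒A+A+A⇒i+A+A⇒i+i+A⇒i+i+i

E ⇒ E+A   [E -> E + A]
E+A ⇒ E+A+A   [E -> E + A]
E+A+A ⇒ A+A+A   [E -> A]
A+A+A ⇒ i+A+A   [A -> i]
i+A+A ⇒ i+i+A   [A -> i]
i+i+A ⇒ i+i+i   [A -> i]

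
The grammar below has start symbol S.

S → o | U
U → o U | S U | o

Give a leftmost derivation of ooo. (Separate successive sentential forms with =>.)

S => U   [S → U]
U => SU   [U → S U]
SU => UU   [S → U]
UU => oUU   [U → o U]
oUU => ooU   [U → o]
ooU => ooo   [U → o]

S=>U=>SU=>UU=>oUU=>ooU=>ooo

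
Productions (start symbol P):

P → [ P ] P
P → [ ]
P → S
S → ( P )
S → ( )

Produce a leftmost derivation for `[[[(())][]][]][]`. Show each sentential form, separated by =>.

P => [P]P => [[P]P]P => [[[P]P]P]P => [[[S]P]P]P => [[[(P)]P]P]P => [[[(S)]P]P]P => [[[(())]P]P]P => [[[(())][]]P]P => [[[(())][]][]]P => [[[(())][]][]][]

P => [P]P   [P → [ P ] P]
[P]P => [[P]P]P   [P → [ P ] P]
[[P]P]P => [[[P]P]P]P   [P → [ P ] P]
[[[P]P]P]P => [[[S]P]P]P   [P → S]
[[[S]P]P]P => [[[(P)]P]P]P   [S → ( P )]
[[[(P)]P]P]P => [[[(S)]P]P]P   [P → S]
[[[(S)]P]P]P => [[[(())]P]P]P   [S → ( )]
[[[(())]P]P]P => [[[(())][]]P]P   [P → [ ]]
[[[(())][]]P]P => [[[(())][]][]]P   [P → [ ]]
[[[(())][]][]]P => [[[(())][]][]][]   [P → [ ]]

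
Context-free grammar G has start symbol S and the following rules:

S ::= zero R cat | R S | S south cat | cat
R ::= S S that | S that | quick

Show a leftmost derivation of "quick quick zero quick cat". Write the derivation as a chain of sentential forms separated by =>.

S => R S   [S ::= R S]
R S => quick S   [R ::= quick]
quick S => quick R S   [S ::= R S]
quick R S => quick quick S   [R ::= quick]
quick quick S => quick quick zero R cat   [S ::= zero R cat]
quick quick zero R cat => quick quick zero quick cat   [R ::= quick]

S => R S => quick S => quick R S => quick quick S => quick quick zero R cat => quick quick zero quick cat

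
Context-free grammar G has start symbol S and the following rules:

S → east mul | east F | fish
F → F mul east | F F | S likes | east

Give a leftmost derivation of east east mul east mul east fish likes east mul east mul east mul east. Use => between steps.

S => east F => east F mul east => east F mul east mul east => east F F mul east mul east => east F F F mul east mul east => east F mul east F F mul east mul east => east F mul east mul east F F mul east mul east => east east mul east mul east F F mul east mul east => east east mul east mul east S likes F mul east mul east => east east mul east mul east fish likes F mul east mul east => east east mul east mul east fish likes F mul east mul east mul east => east east mul east mul east fish likes east mul east mul east mul east

S => east F   [S → east F]
east F => east F mul east   [F → F mul east]
east F mul east => east F mul east mul east   [F → F mul east]
east F mul east mul east => east F F mul east mul east   [F → F F]
east F F mul east mul east => east F F F mul east mul east   [F → F F]
east F F F mul east mul east => east F mul east F F mul east mul east   [F → F mul east]
east F mul east F F mul east mul east => east F mul east mul east F F mul east mul east   [F → F mul east]
east F mul east mul east F F mul east mul east => east east mul east mul east F F mul east mul east   [F → east]
east east mul east mul east F F mul east mul east => east east mul east mul east S likes F mul east mul east   [F → S likes]
east east mul east mul east S likes F mul east mul east => east east mul east mul east fish likes F mul east mul east   [S → fish]
east east mul east mul east fish likes F mul east mul east => east east mul east mul east fish likes F mul east mul east mul east   [F → F mul east]
east east mul east mul east fish likes F mul east mul east mul east => east east mul east mul east fish likes east mul east mul east mul east   [F → east]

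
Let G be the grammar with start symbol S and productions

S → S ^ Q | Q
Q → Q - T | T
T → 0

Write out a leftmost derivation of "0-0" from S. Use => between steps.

S => Q => Q-T => T-T => 0-T => 0-0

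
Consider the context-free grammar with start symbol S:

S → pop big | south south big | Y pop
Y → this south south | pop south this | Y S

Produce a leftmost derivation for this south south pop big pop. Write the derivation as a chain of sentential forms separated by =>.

S => Y pop => Y S pop => this south south S pop => this south south pop big pop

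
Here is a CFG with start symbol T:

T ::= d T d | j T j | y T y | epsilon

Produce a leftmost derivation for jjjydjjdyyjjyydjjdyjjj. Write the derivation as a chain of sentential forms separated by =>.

T => jTj => jjTjj => jjjTjjj => jjjyTyjjj => jjjydTdyjjj => jjjydjTjdyjjj => jjjydjjTjjdyjjj => jjjydjjdTdjjdyjjj => jjjydjjdyTydjjdyjjj => jjjydjjdyyTyydjjdyjjj => jjjydjjdyyjTjyydjjdyjjj => jjjydjjdyyjjyydjjdyjjj

T => jTj   [T ::= j T j]
jTj => jjTjj   [T ::= j T j]
jjTjj => jjjTjjj   [T ::= j T j]
jjjTjjj => jjjyTyjjj   [T ::= y T y]
jjjyTyjjj => jjjydTdyjjj   [T ::= d T d]
jjjydTdyjjj => jjjydjTjdyjjj   [T ::= j T j]
jjjydjTjdyjjj => jjjydjjTjjdyjjj   [T ::= j T j]
jjjydjjTjjdyjjj => jjjydjjdTdjjdyjjj   [T ::= d T d]
jjjydjjdTdjjdyjjj => jjjydjjdyTydjjdyjjj   [T ::= y T y]
jjjydjjdyTydjjdyjjj => jjjydjjdyyTyydjjdyjjj   [T ::= y T y]
jjjydjjdyyTyydjjdyjjj => jjjydjjdyyjTjyydjjdyjjj   [T ::= j T j]
jjjydjjdyyjTjyydjjdyjjj => jjjydjjdyyjjyydjjdyjjj   [T ::= epsilon]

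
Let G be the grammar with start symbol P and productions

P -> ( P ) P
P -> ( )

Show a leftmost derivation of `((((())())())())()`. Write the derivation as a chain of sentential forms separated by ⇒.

P ⇒ (P)P ⇒ ((P)P)P ⇒ (((P)P)P)P ⇒ ((((P)P)P)P)P ⇒ ((((())P)P)P)P ⇒ ((((())())P)P)P ⇒ ((((())())())P)P ⇒ ((((())())())())P ⇒ ((((())())())())()

P ⇒ (P)P   [P -> ( P ) P]
(P)P ⇒ ((P)P)P   [P -> ( P ) P]
((P)P)P ⇒ (((P)P)P)P   [P -> ( P ) P]
(((P)P)P)P ⇒ ((((P)P)P)P)P   [P -> ( P ) P]
((((P)P)P)P)P ⇒ ((((())P)P)P)P   [P -> ( )]
((((())P)P)P)P ⇒ ((((())())P)P)P   [P -> ( )]
((((())())P)P)P ⇒ ((((())())())P)P   [P -> ( )]
((((())())())P)P ⇒ ((((())())())())P   [P -> ( )]
((((())())())())P ⇒ ((((())())())())()   [P -> ( )]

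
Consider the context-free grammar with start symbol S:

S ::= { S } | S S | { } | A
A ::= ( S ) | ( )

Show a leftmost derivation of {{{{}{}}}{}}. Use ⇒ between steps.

S ⇒ {S}   [S ::= { S }]
{S} ⇒ {SS}   [S ::= S S]
{SS} ⇒ {{S}S}   [S ::= { S }]
{{S}S} ⇒ {{{S}}S}   [S ::= { S }]
{{{S}}S} ⇒ {{{SS}}S}   [S ::= S S]
{{{SS}}S} ⇒ {{{{}S}}S}   [S ::= { }]
{{{{}S}}S} ⇒ {{{{}{}}}S}   [S ::= { }]
{{{{}{}}}S} ⇒ {{{{}{}}}{}}   [S ::= { }]

S⇒{S}⇒{SS}⇒{{S}S}⇒{{{S}}S}⇒{{{SS}}S}⇒{{{{}S}}S}⇒{{{{}{}}}S}⇒{{{{}{}}}{}}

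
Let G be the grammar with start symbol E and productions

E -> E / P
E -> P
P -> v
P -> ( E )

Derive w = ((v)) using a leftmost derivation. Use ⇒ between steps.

E ⇒ P   [E -> P]
P ⇒ (E)   [P -> ( E )]
(E) ⇒ (P)   [E -> P]
(P) ⇒ ((E))   [P -> ( E )]
((E)) ⇒ ((P))   [E -> P]
((P)) ⇒ ((v))   [P -> v]

E ⇒ P ⇒ (E) ⇒ (P) ⇒ ((E)) ⇒ ((P)) ⇒ ((v))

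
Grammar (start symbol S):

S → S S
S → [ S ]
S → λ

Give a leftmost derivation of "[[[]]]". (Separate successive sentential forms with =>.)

S => SS => SSS => [S]SS => [[S]]SS => [[SS]]SS => [[SSS]]SS => [[SSSS]]SS => [[[S]SSS]]SS => [[[]SSS]]SS => [[[]SS]]SS => [[[]S]]SS => [[[]]]SS => [[[]]]S => [[[]]]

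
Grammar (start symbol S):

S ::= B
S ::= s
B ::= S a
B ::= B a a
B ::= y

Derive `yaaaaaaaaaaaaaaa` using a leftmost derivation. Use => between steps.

S => B => Baa => Baaaa => Baaaaaa => Saaaaaaa => Baaaaaaa => Baaaaaaaaa => Baaaaaaaaaaa => Baaaaaaaaaaaaa => Baaaaaaaaaaaaaaa => yaaaaaaaaaaaaaaa

S => B   [S ::= B]
B => Baa   [B ::= B a a]
Baa => Baaaa   [B ::= B a a]
Baaaa => Baaaaaa   [B ::= B a a]
Baaaaaa => Saaaaaaa   [B ::= S a]
Saaaaaaa => Baaaaaaa   [S ::= B]
Baaaaaaa => Baaaaaaaaa   [B ::= B a a]
Baaaaaaaaa => Baaaaaaaaaaa   [B ::= B a a]
Baaaaaaaaaaa => Baaaaaaaaaaaaa   [B ::= B a a]
Baaaaaaaaaaaaa => Baaaaaaaaaaaaaaa   [B ::= B a a]
Baaaaaaaaaaaaaaa => yaaaaaaaaaaaaaaa   [B ::= y]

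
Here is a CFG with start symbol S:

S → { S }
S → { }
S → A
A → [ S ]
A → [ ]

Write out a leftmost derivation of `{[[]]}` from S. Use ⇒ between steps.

S ⇒ {S} ⇒ {A} ⇒ {[S]} ⇒ {[A]} ⇒ {[[]]}

S ⇒ {S}   [S → { S }]
{S} ⇒ {A}   [S → A]
{A} ⇒ {[S]}   [A → [ S ]]
{[S]} ⇒ {[A]}   [S → A]
{[A]} ⇒ {[[]]}   [A → [ ]]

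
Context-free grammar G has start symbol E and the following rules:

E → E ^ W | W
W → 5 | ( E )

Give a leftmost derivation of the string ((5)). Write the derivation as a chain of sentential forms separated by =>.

E=>W=>(E)=>(W)=>((E))=>((W))=>((5))

E => W   [E → W]
W => (E)   [W → ( E )]
(E) => (W)   [E → W]
(W) => ((E))   [W → ( E )]
((E)) => ((W))   [E → W]
((W)) => ((5))   [W → 5]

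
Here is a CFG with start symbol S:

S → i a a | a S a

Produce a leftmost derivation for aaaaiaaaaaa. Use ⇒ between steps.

S ⇒ aSa   [S → a S a]
aSa ⇒ aaSaa   [S → a S a]
aaSaa ⇒ aaaSaaa   [S → a S a]
aaaSaaa ⇒ aaaaSaaaa   [S → a S a]
aaaaSaaaa ⇒ aaaaiaaaaaa   [S → i a a]

S⇒aSa⇒aaSaa⇒aaaSaaa⇒aaaaSaaaa⇒aaaaiaaaaaa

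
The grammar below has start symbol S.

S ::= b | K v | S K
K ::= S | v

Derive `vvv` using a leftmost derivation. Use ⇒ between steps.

S ⇒ Kv ⇒ Sv ⇒ Kvv ⇒ vvv

S ⇒ Kv   [S ::= K v]
Kv ⇒ Sv   [K ::= S]
Sv ⇒ Kvv   [S ::= K v]
Kvv ⇒ vvv   [K ::= v]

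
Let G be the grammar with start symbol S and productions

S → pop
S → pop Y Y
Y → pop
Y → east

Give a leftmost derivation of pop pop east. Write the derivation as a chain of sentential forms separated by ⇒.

S ⇒ pop Y Y ⇒ pop pop Y ⇒ pop pop east

S ⇒ pop Y Y   [S → pop Y Y]
pop Y Y ⇒ pop pop Y   [Y → pop]
pop pop Y ⇒ pop pop east   [Y → east]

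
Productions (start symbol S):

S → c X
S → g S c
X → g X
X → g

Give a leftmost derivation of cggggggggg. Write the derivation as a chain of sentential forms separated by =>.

S=>cX=>cgX=>cggX=>cgggX=>cggggX=>cgggggX=>cggggggX=>cgggggggX=>cggggggggX=>cggggggggg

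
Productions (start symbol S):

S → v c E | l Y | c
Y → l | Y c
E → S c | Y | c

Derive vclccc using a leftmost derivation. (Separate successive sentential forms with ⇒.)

S⇒vcE⇒vcY⇒vcYc⇒vcYcc⇒vcYccc⇒vclccc

S ⇒ vcE   [S → v c E]
vcE ⇒ vcY   [E → Y]
vcY ⇒ vcYc   [Y → Y c]
vcYc ⇒ vcYcc   [Y → Y c]
vcYcc ⇒ vcYccc   [Y → Y c]
vcYccc ⇒ vclccc   [Y → l]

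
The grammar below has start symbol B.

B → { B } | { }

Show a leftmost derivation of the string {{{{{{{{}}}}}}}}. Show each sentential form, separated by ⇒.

B⇒{B}⇒{{B}}⇒{{{B}}}⇒{{{{B}}}}⇒{{{{{B}}}}}⇒{{{{{{B}}}}}}⇒{{{{{{{B}}}}}}}⇒{{{{{{{{}}}}}}}}

B ⇒ {B}   [B → { B }]
{B} ⇒ {{B}}   [B → { B }]
{{B}} ⇒ {{{B}}}   [B → { B }]
{{{B}}} ⇒ {{{{B}}}}   [B → { B }]
{{{{B}}}} ⇒ {{{{{B}}}}}   [B → { B }]
{{{{{B}}}}} ⇒ {{{{{{B}}}}}}   [B → { B }]
{{{{{{B}}}}}} ⇒ {{{{{{{B}}}}}}}   [B → { B }]
{{{{{{{B}}}}}}} ⇒ {{{{{{{{}}}}}}}}   [B → { }]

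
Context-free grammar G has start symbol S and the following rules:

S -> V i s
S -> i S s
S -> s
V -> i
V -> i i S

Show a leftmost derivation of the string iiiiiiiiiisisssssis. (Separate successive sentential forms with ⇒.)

S ⇒ Vis ⇒ iiSis ⇒ iiiSsis ⇒ iiiiSssis ⇒ iiiiiSsssis ⇒ iiiiiiSssssis ⇒ iiiiiiVisssssis ⇒ iiiiiiiiSisssssis ⇒ iiiiiiiiVisisssssis ⇒ iiiiiiiiiisisssssis

S ⇒ Vis   [S -> V i s]
Vis ⇒ iiSis   [V -> i i S]
iiSis ⇒ iiiSsis   [S -> i S s]
iiiSsis ⇒ iiiiSssis   [S -> i S s]
iiiiSssis ⇒ iiiiiSsssis   [S -> i S s]
iiiiiSsssis ⇒ iiiiiiSssssis   [S -> i S s]
iiiiiiSssssis ⇒ iiiiiiVisssssis   [S -> V i s]
iiiiiiVisssssis ⇒ iiiiiiiiSisssssis   [V -> i i S]
iiiiiiiiSisssssis ⇒ iiiiiiiiVisisssssis   [S -> V i s]
iiiiiiiiVisisssssis ⇒ iiiiiiiiiisisssssis   [V -> i]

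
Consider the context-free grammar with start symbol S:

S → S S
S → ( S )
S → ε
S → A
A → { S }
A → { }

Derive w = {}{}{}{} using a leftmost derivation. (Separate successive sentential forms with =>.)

S => SS => AS => {}S => {}SS => {}AS => {}{}S => {}{}SS => {}{}AS => {}{}{}S => {}{}{}A => {}{}{}{S} => {}{}{}{}

S => SS   [S → S S]
SS => AS   [S → A]
AS => {}S   [A → { }]
{}S => {}SS   [S → S S]
{}SS => {}AS   [S → A]
{}AS => {}{}S   [A → { }]
{}{}S => {}{}SS   [S → S S]
{}{}SS => {}{}AS   [S → A]
{}{}AS => {}{}{}S   [A → { }]
{}{}{}S => {}{}{}A   [S → A]
{}{}{}A => {}{}{}{S}   [A → { S }]
{}{}{}{S} => {}{}{}{}   [S → ε]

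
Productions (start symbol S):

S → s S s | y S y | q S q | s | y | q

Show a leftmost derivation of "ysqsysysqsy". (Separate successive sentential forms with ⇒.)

S ⇒ ySy ⇒ ysSsy ⇒ ysqSqsy ⇒ ysqsSsqsy ⇒ ysqsySysqsy ⇒ ysqsysysqsy

S ⇒ ySy   [S → y S y]
ySy ⇒ ysSsy   [S → s S s]
ysSsy ⇒ ysqSqsy   [S → q S q]
ysqSqsy ⇒ ysqsSsqsy   [S → s S s]
ysqsSsqsy ⇒ ysqsySysqsy   [S → y S y]
ysqsySysqsy ⇒ ysqsysysqsy   [S → s]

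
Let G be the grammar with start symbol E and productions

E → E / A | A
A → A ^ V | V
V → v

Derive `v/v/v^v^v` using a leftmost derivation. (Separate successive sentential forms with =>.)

E=>E/A=>E/A/A=>A/A/A=>V/A/A=>v/A/A=>v/V/A=>v/v/A=>v/v/A^V=>v/v/A^V^V=>v/v/V^V^V=>v/v/v^V^V=>v/v/v^v^V=>v/v/v^v^v

E => E/A   [E → E / A]
E/A => E/A/A   [E → E / A]
E/A/A => A/A/A   [E → A]
A/A/A => V/A/A   [A → V]
V/A/A => v/A/A   [V → v]
v/A/A => v/V/A   [A → V]
v/V/A => v/v/A   [V → v]
v/v/A => v/v/A^V   [A → A ^ V]
v/v/A^V => v/v/A^V^V   [A → A ^ V]
v/v/A^V^V => v/v/V^V^V   [A → V]
v/v/V^V^V => v/v/v^V^V   [V → v]
v/v/v^V^V => v/v/v^v^V   [V → v]
v/v/v^v^V => v/v/v^v^v   [V → v]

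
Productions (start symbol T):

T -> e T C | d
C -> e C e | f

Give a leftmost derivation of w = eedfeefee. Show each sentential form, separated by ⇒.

T ⇒ eTC ⇒ eeTCC ⇒ eedCC ⇒ eedfC ⇒ eedfeCe ⇒ eedfeeCee ⇒ eedfeefee

T ⇒ eTC   [T -> e T C]
eTC ⇒ eeTCC   [T -> e T C]
eeTCC ⇒ eedCC   [T -> d]
eedCC ⇒ eedfC   [C -> f]
eedfC ⇒ eedfeCe   [C -> e C e]
eedfeCe ⇒ eedfeeCee   [C -> e C e]
eedfeeCee ⇒ eedfeefee   [C -> f]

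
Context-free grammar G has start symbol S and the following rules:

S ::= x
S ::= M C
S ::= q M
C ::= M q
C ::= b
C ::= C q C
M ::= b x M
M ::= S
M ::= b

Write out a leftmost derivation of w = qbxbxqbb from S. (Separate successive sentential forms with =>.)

S => qM => qbxM => qbxS => qbxMC => qbxbxMC => qbxbxSC => qbxbxqMC => qbxbxqbC => qbxbxqbb

S => qM   [S ::= q M]
qM => qbxM   [M ::= b x M]
qbxM => qbxS   [M ::= S]
qbxS => qbxMC   [S ::= M C]
qbxMC => qbxbxMC   [M ::= b x M]
qbxbxMC => qbxbxSC   [M ::= S]
qbxbxSC => qbxbxqMC   [S ::= q M]
qbxbxqMC => qbxbxqbC   [M ::= b]
qbxbxqbC => qbxbxqbb   [C ::= b]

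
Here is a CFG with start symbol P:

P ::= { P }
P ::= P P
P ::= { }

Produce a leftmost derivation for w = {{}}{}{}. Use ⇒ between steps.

P ⇒ PP ⇒ PPP ⇒ {P}PP ⇒ {{}}PP ⇒ {{}}{}P ⇒ {{}}{}{}

P ⇒ PP   [P ::= P P]
PP ⇒ PPP   [P ::= P P]
PPP ⇒ {P}PP   [P ::= { P }]
{P}PP ⇒ {{}}PP   [P ::= { }]
{{}}PP ⇒ {{}}{}P   [P ::= { }]
{{}}{}P ⇒ {{}}{}{}   [P ::= { }]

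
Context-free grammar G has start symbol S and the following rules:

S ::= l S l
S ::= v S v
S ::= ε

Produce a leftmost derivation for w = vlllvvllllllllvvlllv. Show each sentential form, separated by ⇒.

S⇒vSv⇒vlSlv⇒vllSllv⇒vlllSlllv⇒vlllvSvlllv⇒vlllvvSvvlllv⇒vlllvvlSlvvlllv⇒vlllvvllSllvvlllv⇒vlllvvlllSlllvvlllv⇒vlllvvllllSllllvvlllv⇒vlllvvllllllllvvlllv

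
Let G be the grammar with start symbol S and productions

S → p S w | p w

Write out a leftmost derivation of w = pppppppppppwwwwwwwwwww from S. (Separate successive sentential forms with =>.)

S => pSw   [S → p S w]
pSw => ppSww   [S → p S w]
ppSww => pppSwww   [S → p S w]
pppSwww => ppppSwwww   [S → p S w]
ppppSwwww => pppppSwwwww   [S → p S w]
pppppSwwwww => ppppppSwwwwww   [S → p S w]
ppppppSwwwwww => pppppppSwwwwwww   [S → p S w]
pppppppSwwwwwww => ppppppppSwwwwwwww   [S → p S w]
ppppppppSwwwwwwww => pppppppppSwwwwwwwww   [S → p S w]
pppppppppSwwwwwwwww => ppppppppppSwwwwwwwwww   [S → p S w]
ppppppppppSwwwwwwwwww => pppppppppppwwwwwwwwwww   [S → p w]

S => pSw => ppSww => pppSwww => ppppSwwww => pppppSwwwww => ppppppSwwwwww => pppppppSwwwwwww => ppppppppSwwwwwwww => pppppppppSwwwwwwwww => ppppppppppSwwwwwwwwww => pppppppppppwwwwwwwwwww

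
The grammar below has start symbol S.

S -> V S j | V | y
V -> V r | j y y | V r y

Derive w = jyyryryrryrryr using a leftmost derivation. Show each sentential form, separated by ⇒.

S⇒V⇒Vr⇒Vryr⇒Vrryr⇒Vryrryr⇒Vrryrryr⇒Vryrryrryr⇒Vryryrryrryr⇒jyyryryrryrryr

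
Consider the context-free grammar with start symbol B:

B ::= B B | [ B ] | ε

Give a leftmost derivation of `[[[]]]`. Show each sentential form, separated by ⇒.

B ⇒ [B] ⇒ [[B]] ⇒ [[BB]] ⇒ [[BBB]] ⇒ [[BBBB]] ⇒ [[BBBBB]] ⇒ [[BBBBBB]] ⇒ [[[B]BBBBB]] ⇒ [[[]BBBBB]] ⇒ [[[]BBBB]] ⇒ [[[]BBB]] ⇒ [[[]BB]] ⇒ [[[]B]] ⇒ [[[]]]

B ⇒ [B]   [B ::= [ B ]]
[B] ⇒ [[B]]   [B ::= [ B ]]
[[B]] ⇒ [[BB]]   [B ::= B B]
[[BB]] ⇒ [[BBB]]   [B ::= B B]
[[BBB]] ⇒ [[BBBB]]   [B ::= B B]
[[BBBB]] ⇒ [[BBBBB]]   [B ::= B B]
[[BBBBB]] ⇒ [[BBBBBB]]   [B ::= B B]
[[BBBBBB]] ⇒ [[[B]BBBBB]]   [B ::= [ B ]]
[[[B]BBBBB]] ⇒ [[[]BBBBB]]   [B ::= ε]
[[[]BBBBB]] ⇒ [[[]BBBB]]   [B ::= ε]
[[[]BBBB]] ⇒ [[[]BBB]]   [B ::= ε]
[[[]BBB]] ⇒ [[[]BB]]   [B ::= ε]
[[[]BB]] ⇒ [[[]B]]   [B ::= ε]
[[[]B]] ⇒ [[[]]]   [B ::= ε]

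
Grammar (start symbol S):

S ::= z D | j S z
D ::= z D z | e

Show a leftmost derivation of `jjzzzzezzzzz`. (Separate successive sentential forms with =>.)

S=>jSz=>jjSzz=>jjzDzz=>jjzzDzzz=>jjzzzDzzzz=>jjzzzzDzzzzz=>jjzzzzezzzzz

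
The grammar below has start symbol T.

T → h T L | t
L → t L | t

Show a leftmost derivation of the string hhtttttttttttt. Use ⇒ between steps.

T ⇒ hTL ⇒ hhTLL ⇒ hhtLL ⇒ hhttLL ⇒ hhtttLL ⇒ hhttttLL ⇒ hhtttttLL ⇒ hhttttttLL ⇒ hhtttttttLL ⇒ hhttttttttL ⇒ hhtttttttttL ⇒ hhttttttttttL ⇒ hhtttttttttttL ⇒ hhtttttttttttt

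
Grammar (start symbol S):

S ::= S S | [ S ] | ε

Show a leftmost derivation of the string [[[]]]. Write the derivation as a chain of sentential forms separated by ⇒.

S⇒[S]⇒[SS]⇒[[S]S]⇒[[[S]]S]⇒[[[]]S]⇒[[[]]]

S ⇒ [S]   [S ::= [ S ]]
[S] ⇒ [SS]   [S ::= S S]
[SS] ⇒ [[S]S]   [S ::= [ S ]]
[[S]S] ⇒ [[[S]]S]   [S ::= [ S ]]
[[[S]]S] ⇒ [[[]]S]   [S ::= ε]
[[[]]S] ⇒ [[[]]]   [S ::= ε]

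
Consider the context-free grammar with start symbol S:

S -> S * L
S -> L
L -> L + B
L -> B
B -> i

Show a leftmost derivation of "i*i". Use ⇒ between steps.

S ⇒ S*L ⇒ L*L ⇒ B*L ⇒ i*L ⇒ i*B ⇒ i*i

S ⇒ S*L   [S -> S * L]
S*L ⇒ L*L   [S -> L]
L*L ⇒ B*L   [L -> B]
B*L ⇒ i*L   [B -> i]
i*L ⇒ i*B   [L -> B]
i*B ⇒ i*i   [B -> i]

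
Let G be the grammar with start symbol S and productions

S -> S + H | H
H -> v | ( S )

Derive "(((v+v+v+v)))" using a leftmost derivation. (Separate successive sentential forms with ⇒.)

S ⇒ H   [S -> H]
H ⇒ (S)   [H -> ( S )]
(S) ⇒ (H)   [S -> H]
(H) ⇒ ((S))   [H -> ( S )]
((S)) ⇒ ((H))   [S -> H]
((H)) ⇒ (((S)))   [H -> ( S )]
(((S))) ⇒ (((S+H)))   [S -> S + H]
(((S+H))) ⇒ (((S+H+H)))   [S -> S + H]
(((S+H+H))) ⇒ (((S+H+H+H)))   [S -> S + H]
(((S+H+H+H))) ⇒ (((H+H+H+H)))   [S -> H]
(((H+H+H+H))) ⇒ (((v+H+H+H)))   [H -> v]
(((v+H+H+H))) ⇒ (((v+v+H+H)))   [H -> v]
(((v+v+H+H))) ⇒ (((v+v+v+H)))   [H -> v]
(((v+v+v+H))) ⇒ (((v+v+v+v)))   [H -> v]

S ⇒ H ⇒ (S) ⇒ (H) ⇒ ((S)) ⇒ ((H)) ⇒ (((S))) ⇒ (((S+H))) ⇒ (((S+H+H))) ⇒ (((S+H+H+H))) ⇒ (((H+H+H+H))) ⇒ (((v+H+H+H))) ⇒ (((v+v+H+H))) ⇒ (((v+v+v+H))) ⇒ (((v+v+v+v)))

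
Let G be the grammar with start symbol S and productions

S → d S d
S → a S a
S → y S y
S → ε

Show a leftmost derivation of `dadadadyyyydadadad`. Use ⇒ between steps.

S⇒dSd⇒daSad⇒dadSdad⇒dadaSadad⇒dadadSdadad⇒dadadaSadadad⇒dadadadSdadadad⇒dadadadySydadadad⇒dadadadyySyydadadad⇒dadadadyyyydadadad

S ⇒ dSd   [S → d S d]
dSd ⇒ daSad   [S → a S a]
daSad ⇒ dadSdad   [S → d S d]
dadSdad ⇒ dadaSadad   [S → a S a]
dadaSadad ⇒ dadadSdadad   [S → d S d]
dadadSdadad ⇒ dadadaSadadad   [S → a S a]
dadadaSadadad ⇒ dadadadSdadadad   [S → d S d]
dadadadSdadadad ⇒ dadadadySydadadad   [S → y S y]
dadadadySydadadad ⇒ dadadadyySyydadadad   [S → y S y]
dadadadyySyydadadad ⇒ dadadadyyyydadadad   [S → ε]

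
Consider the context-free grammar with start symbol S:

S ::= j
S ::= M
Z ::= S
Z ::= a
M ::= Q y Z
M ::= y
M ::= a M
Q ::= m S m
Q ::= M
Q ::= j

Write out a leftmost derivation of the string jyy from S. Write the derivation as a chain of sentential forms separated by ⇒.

S ⇒ M ⇒ QyZ ⇒ jyZ ⇒ jyS ⇒ jyM ⇒ jyy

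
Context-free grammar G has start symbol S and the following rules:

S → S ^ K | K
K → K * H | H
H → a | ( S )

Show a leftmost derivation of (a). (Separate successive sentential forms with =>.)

S => K => H => (S) => (K) => (H) => (a)

S => K   [S → K]
K => H   [K → H]
H => (S)   [H → ( S )]
(S) => (K)   [S → K]
(K) => (H)   [K → H]
(H) => (a)   [H → a]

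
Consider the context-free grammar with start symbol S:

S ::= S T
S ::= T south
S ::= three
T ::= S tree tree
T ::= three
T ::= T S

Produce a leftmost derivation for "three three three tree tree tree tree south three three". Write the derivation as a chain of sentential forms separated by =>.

S => S T => T south T => S tree tree south T => S T tree tree south T => S T T tree tree south T => three T T tree tree south T => three three T tree tree south T => three three S tree tree tree tree south T => three three three tree tree tree tree south T => three three three tree tree tree tree south T S => three three three tree tree tree tree south three S => three three three tree tree tree tree south three three

S => S T   [S ::= S T]
S T => T south T   [S ::= T south]
T south T => S tree tree south T   [T ::= S tree tree]
S tree tree south T => S T tree tree south T   [S ::= S T]
S T tree tree south T => S T T tree tree south T   [S ::= S T]
S T T tree tree south T => three T T tree tree south T   [S ::= three]
three T T tree tree south T => three three T tree tree south T   [T ::= three]
three three T tree tree south T => three three S tree tree tree tree south T   [T ::= S tree tree]
three three S tree tree tree tree south T => three three three tree tree tree tree south T   [S ::= three]
three three three tree tree tree tree south T => three three three tree tree tree tree south T S   [T ::= T S]
three three three tree tree tree tree south T S => three three three tree tree tree tree south three S   [T ::= three]
three three three tree tree tree tree south three S => three three three tree tree tree tree south three three   [S ::= three]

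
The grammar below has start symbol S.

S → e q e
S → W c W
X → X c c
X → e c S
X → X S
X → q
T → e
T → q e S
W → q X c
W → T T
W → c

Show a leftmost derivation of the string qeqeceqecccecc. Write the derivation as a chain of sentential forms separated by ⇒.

S ⇒ WcW ⇒ TTcW ⇒ qeSTcW ⇒ qeWcWTcW ⇒ qeqXccWTcW ⇒ qeqecSccWTcW ⇒ qeqeceqeccWTcW ⇒ qeqeceqecccTcW ⇒ qeqeceqecccecW ⇒ qeqeceqecccecc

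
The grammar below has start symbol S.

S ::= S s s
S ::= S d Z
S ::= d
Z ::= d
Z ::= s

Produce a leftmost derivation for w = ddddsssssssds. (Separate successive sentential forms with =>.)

S=>SdZ=>SssdZ=>SssssdZ=>SssssssdZ=>SdZssssssdZ=>SdZdZssssssdZ=>ddZdZssssssdZ=>ddddZssssssdZ=>ddddsssssssdZ=>ddddsssssssds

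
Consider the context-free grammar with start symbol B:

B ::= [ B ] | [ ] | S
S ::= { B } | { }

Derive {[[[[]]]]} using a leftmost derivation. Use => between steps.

B => S => {B} => {[B]} => {[[B]]} => {[[[B]]]} => {[[[[]]]]}

B => S   [B ::= S]
S => {B}   [S ::= { B }]
{B} => {[B]}   [B ::= [ B ]]
{[B]} => {[[B]]}   [B ::= [ B ]]
{[[B]]} => {[[[B]]]}   [B ::= [ B ]]
{[[[B]]]} => {[[[[]]]]}   [B ::= [ ]]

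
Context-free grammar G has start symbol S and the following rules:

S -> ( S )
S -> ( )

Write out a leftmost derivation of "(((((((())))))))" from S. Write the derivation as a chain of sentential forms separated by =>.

S => (S) => ((S)) => (((S))) => ((((S)))) => (((((S))))) => ((((((S)))))) => (((((((S))))))) => (((((((())))))))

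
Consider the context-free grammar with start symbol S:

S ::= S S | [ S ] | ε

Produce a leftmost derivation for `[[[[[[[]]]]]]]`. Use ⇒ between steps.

S ⇒ SS ⇒ [S]S ⇒ [[S]]S ⇒ [[[S]]]S ⇒ [[[[S]]]]S ⇒ [[[[[S]]]]]S ⇒ [[[[[[S]]]]]]S ⇒ [[[[[[[S]]]]]]]S ⇒ [[[[[[[]]]]]]]S ⇒ [[[[[[[]]]]]]]

S ⇒ SS   [S ::= S S]
SS ⇒ [S]S   [S ::= [ S ]]
[S]S ⇒ [[S]]S   [S ::= [ S ]]
[[S]]S ⇒ [[[S]]]S   [S ::= [ S ]]
[[[S]]]S ⇒ [[[[S]]]]S   [S ::= [ S ]]
[[[[S]]]]S ⇒ [[[[[S]]]]]S   [S ::= [ S ]]
[[[[[S]]]]]S ⇒ [[[[[[S]]]]]]S   [S ::= [ S ]]
[[[[[[S]]]]]]S ⇒ [[[[[[[S]]]]]]]S   [S ::= [ S ]]
[[[[[[[S]]]]]]]S ⇒ [[[[[[[]]]]]]]S   [S ::= ε]
[[[[[[[]]]]]]]S ⇒ [[[[[[[]]]]]]]   [S ::= ε]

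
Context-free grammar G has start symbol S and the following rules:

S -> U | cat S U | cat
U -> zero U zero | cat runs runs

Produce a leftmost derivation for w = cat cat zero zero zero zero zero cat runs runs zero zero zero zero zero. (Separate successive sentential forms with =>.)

S => cat S U => cat cat U => cat cat zero U zero => cat cat zero zero U zero zero => cat cat zero zero zero U zero zero zero => cat cat zero zero zero zero U zero zero zero zero => cat cat zero zero zero zero zero U zero zero zero zero zero => cat cat zero zero zero zero zero cat runs runs zero zero zero zero zero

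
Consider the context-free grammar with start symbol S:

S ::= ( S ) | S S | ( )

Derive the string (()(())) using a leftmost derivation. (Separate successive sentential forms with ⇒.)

S⇒(S)⇒(SS)⇒(()S)⇒(()(S))⇒(()(()))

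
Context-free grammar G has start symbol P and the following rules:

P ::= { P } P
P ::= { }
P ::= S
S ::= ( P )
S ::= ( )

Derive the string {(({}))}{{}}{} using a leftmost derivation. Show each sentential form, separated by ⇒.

P ⇒ {P}P ⇒ {S}P ⇒ {(P)}P ⇒ {(S)}P ⇒ {((P))}P ⇒ {(({}))}P ⇒ {(({}))}{P}P ⇒ {(({}))}{{}}P ⇒ {(({}))}{{}}{}

P ⇒ {P}P   [P ::= { P } P]
{P}P ⇒ {S}P   [P ::= S]
{S}P ⇒ {(P)}P   [S ::= ( P )]
{(P)}P ⇒ {(S)}P   [P ::= S]
{(S)}P ⇒ {((P))}P   [S ::= ( P )]
{((P))}P ⇒ {(({}))}P   [P ::= { }]
{(({}))}P ⇒ {(({}))}{P}P   [P ::= { P } P]
{(({}))}{P}P ⇒ {(({}))}{{}}P   [P ::= { }]
{(({}))}{{}}P ⇒ {(({}))}{{}}{}   [P ::= { }]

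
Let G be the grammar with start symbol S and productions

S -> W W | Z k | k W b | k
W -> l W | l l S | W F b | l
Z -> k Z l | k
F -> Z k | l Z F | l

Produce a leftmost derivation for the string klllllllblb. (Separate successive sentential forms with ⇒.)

S ⇒ kWb   [S -> k W b]
kWb ⇒ kllSb   [W -> l l S]
kllSb ⇒ kllWWb   [S -> W W]
kllWWb ⇒ klllWWb   [W -> l W]
klllWWb ⇒ klllWFbWb   [W -> W F b]
klllWFbWb ⇒ kllllWFbWb   [W -> l W]
kllllWFbWb ⇒ klllllWFbWb   [W -> l W]
klllllWFbWb ⇒ kllllllFbWb   [W -> l]
kllllllFbWb ⇒ klllllllbWb   [F -> l]
klllllllbWb ⇒ klllllllblb   [W -> l]

S ⇒ kWb ⇒ kllSb ⇒ kllWWb ⇒ klllWWb ⇒ klllWFbWb ⇒ kllllWFbWb ⇒ klllllWFbWb ⇒ kllllllFbWb ⇒ klllllllbWb ⇒ klllllllblb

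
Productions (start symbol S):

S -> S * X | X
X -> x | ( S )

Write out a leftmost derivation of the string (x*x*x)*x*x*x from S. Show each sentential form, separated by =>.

S => S*X => S*X*X => S*X*X*X => X*X*X*X => (S)*X*X*X => (S*X)*X*X*X => (S*X*X)*X*X*X => (X*X*X)*X*X*X => (x*X*X)*X*X*X => (x*x*X)*X*X*X => (x*x*x)*X*X*X => (x*x*x)*x*X*X => (x*x*x)*x*x*X => (x*x*x)*x*x*x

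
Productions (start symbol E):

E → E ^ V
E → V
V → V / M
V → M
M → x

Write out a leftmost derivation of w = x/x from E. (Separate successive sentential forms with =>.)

E => V => V/M => M/M => x/M => x/x

E => V   [E → V]
V => V/M   [V → V / M]
V/M => M/M   [V → M]
M/M => x/M   [M → x]
x/M => x/x   [M → x]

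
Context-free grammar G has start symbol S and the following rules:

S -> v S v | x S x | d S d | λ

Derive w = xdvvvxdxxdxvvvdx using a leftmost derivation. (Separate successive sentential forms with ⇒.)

S ⇒ xSx   [S -> x S x]
xSx ⇒ xdSdx   [S -> d S d]
xdSdx ⇒ xdvSvdx   [S -> v S v]
xdvSvdx ⇒ xdvvSvvdx   [S -> v S v]
xdvvSvvdx ⇒ xdvvvSvvvdx   [S -> v S v]
xdvvvSvvvdx ⇒ xdvvvxSxvvvdx   [S -> x S x]
xdvvvxSxvvvdx ⇒ xdvvvxdSdxvvvdx   [S -> d S d]
xdvvvxdSdxvvvdx ⇒ xdvvvxdxSxdxvvvdx   [S -> x S x]
xdvvvxdxSxdxvvvdx ⇒ xdvvvxdxxdxvvvdx   [S -> λ]

S ⇒ xSx ⇒ xdSdx ⇒ xdvSvdx ⇒ xdvvSvvdx ⇒ xdvvvSvvvdx ⇒ xdvvvxSxvvvdx ⇒ xdvvvxdSdxvvvdx ⇒ xdvvvxdxSxdxvvvdx ⇒ xdvvvxdxxdxvvvdx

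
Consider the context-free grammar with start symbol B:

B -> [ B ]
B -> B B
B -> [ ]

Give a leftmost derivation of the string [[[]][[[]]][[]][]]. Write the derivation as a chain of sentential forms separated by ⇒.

B ⇒ [B] ⇒ [BB] ⇒ [[B]B] ⇒ [[[]]B] ⇒ [[[]]BB] ⇒ [[[]]BBB] ⇒ [[[]][B]BB] ⇒ [[[]][[B]]BB] ⇒ [[[]][[[]]]BB] ⇒ [[[]][[[]]][B]B] ⇒ [[[]][[[]]][[]]B] ⇒ [[[]][[[]]][[]][]]

B ⇒ [B]   [B -> [ B ]]
[B] ⇒ [BB]   [B -> B B]
[BB] ⇒ [[B]B]   [B -> [ B ]]
[[B]B] ⇒ [[[]]B]   [B -> [ ]]
[[[]]B] ⇒ [[[]]BB]   [B -> B B]
[[[]]BB] ⇒ [[[]]BBB]   [B -> B B]
[[[]]BBB] ⇒ [[[]][B]BB]   [B -> [ B ]]
[[[]][B]BB] ⇒ [[[]][[B]]BB]   [B -> [ B ]]
[[[]][[B]]BB] ⇒ [[[]][[[]]]BB]   [B -> [ ]]
[[[]][[[]]]BB] ⇒ [[[]][[[]]][B]B]   [B -> [ B ]]
[[[]][[[]]][B]B] ⇒ [[[]][[[]]][[]]B]   [B -> [ ]]
[[[]][[[]]][[]]B] ⇒ [[[]][[[]]][[]][]]   [B -> [ ]]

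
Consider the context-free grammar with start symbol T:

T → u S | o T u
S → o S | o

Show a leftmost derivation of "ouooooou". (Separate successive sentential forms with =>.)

T => oTu => ouSu => ouoSu => ouooSu => ouoooSu => ouooooSu => ouooooou

T => oTu   [T → o T u]
oTu => ouSu   [T → u S]
ouSu => ouoSu   [S → o S]
ouoSu => ouooSu   [S → o S]
ouooSu => ouoooSu   [S → o S]
ouoooSu => ouooooSu   [S → o S]
ouooooSu => ouooooou   [S → o]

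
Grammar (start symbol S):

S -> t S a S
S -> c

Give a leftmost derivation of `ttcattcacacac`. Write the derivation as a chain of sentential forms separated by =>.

S => tSaS   [S -> t S a S]
tSaS => ttSaSaS   [S -> t S a S]
ttSaSaS => ttcaSaS   [S -> c]
ttcaSaS => ttcatSaSaS   [S -> t S a S]
ttcatSaSaS => ttcattSaSaSaS   [S -> t S a S]
ttcattSaSaSaS => ttcattcaSaSaS   [S -> c]
ttcattcaSaSaS => ttcattcacaSaS   [S -> c]
ttcattcacaSaS => ttcattcacacaS   [S -> c]
ttcattcacacaS => ttcattcacacac   [S -> c]

S => tSaS => ttSaSaS => ttcaSaS => ttcatSaSaS => ttcattSaSaSaS => ttcattcaSaSaS => ttcattcacaSaS => ttcattcacacaS => ttcattcacacac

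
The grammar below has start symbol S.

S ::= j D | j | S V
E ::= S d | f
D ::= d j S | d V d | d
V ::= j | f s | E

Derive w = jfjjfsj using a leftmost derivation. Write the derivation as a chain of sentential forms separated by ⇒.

S⇒SV⇒SVV⇒SVVV⇒SVVVV⇒SVVVVV⇒jVVVVV⇒jEVVVV⇒jfVVVV⇒jfjVVV⇒jfjjVV⇒jfjjfsV⇒jfjjfsj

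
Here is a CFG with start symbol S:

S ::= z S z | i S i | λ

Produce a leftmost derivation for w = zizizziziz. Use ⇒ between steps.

S ⇒ zSz   [S ::= z S z]
zSz ⇒ ziSiz   [S ::= i S i]
ziSiz ⇒ zizSziz   [S ::= z S z]
zizSziz ⇒ ziziSiziz   [S ::= i S i]
ziziSiziz ⇒ zizizSziziz   [S ::= z S z]
zizizSziziz ⇒ zizizziziz   [S ::= λ]

S ⇒ zSz ⇒ ziSiz ⇒ zizSziz ⇒ ziziSiziz ⇒ zizizSziziz ⇒ zizizziziz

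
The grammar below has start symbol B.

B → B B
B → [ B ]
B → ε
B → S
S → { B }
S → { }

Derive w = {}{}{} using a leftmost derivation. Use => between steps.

B=>BB=>SB=>{}B=>{}BB=>{}SB=>{}{}B=>{}{}S=>{}{}{B}=>{}{}{}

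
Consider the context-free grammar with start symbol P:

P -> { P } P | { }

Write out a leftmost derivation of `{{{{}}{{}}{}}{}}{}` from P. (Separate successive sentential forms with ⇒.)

P⇒{P}P⇒{{P}P}P⇒{{{P}P}P}P⇒{{{{}}P}P}P⇒{{{{}}{P}P}P}P⇒{{{{}}{{}}P}P}P⇒{{{{}}{{}}{}}P}P⇒{{{{}}{{}}{}}{}}P⇒{{{{}}{{}}{}}{}}{}

P ⇒ {P}P   [P -> { P } P]
{P}P ⇒ {{P}P}P   [P -> { P } P]
{{P}P}P ⇒ {{{P}P}P}P   [P -> { P } P]
{{{P}P}P}P ⇒ {{{{}}P}P}P   [P -> { }]
{{{{}}P}P}P ⇒ {{{{}}{P}P}P}P   [P -> { P } P]
{{{{}}{P}P}P}P ⇒ {{{{}}{{}}P}P}P   [P -> { }]
{{{{}}{{}}P}P}P ⇒ {{{{}}{{}}{}}P}P   [P -> { }]
{{{{}}{{}}{}}P}P ⇒ {{{{}}{{}}{}}{}}P   [P -> { }]
{{{{}}{{}}{}}{}}P ⇒ {{{{}}{{}}{}}{}}{}   [P -> { }]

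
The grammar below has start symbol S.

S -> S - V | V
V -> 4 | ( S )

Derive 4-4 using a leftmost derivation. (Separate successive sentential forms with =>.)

S => S-V => V-V => 4-V => 4-4

S => S-V   [S -> S - V]
S-V => V-V   [S -> V]
V-V => 4-V   [V -> 4]
4-V => 4-4   [V -> 4]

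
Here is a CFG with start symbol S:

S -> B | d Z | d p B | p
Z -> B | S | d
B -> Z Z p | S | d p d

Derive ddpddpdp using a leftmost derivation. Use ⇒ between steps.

S ⇒ dZ ⇒ dB ⇒ dS ⇒ ddpB ⇒ ddpZZp ⇒ ddpdZp ⇒ ddpdSp ⇒ ddpdBp ⇒ ddpddpdp

S ⇒ dZ   [S -> d Z]
dZ ⇒ dB   [Z -> B]
dB ⇒ dS   [B -> S]
dS ⇒ ddpB   [S -> d p B]
ddpB ⇒ ddpZZp   [B -> Z Z p]
ddpZZp ⇒ ddpdZp   [Z -> d]
ddpdZp ⇒ ddpdSp   [Z -> S]
ddpdSp ⇒ ddpdBp   [S -> B]
ddpdBp ⇒ ddpddpdp   [B -> d p d]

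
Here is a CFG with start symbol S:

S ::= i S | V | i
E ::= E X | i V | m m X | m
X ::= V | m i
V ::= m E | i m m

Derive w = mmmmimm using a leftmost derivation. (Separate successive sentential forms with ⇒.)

S ⇒ V ⇒ mE ⇒ mEX ⇒ mmmXX ⇒ mmmmiX ⇒ mmmmiV ⇒ mmmmimE ⇒ mmmmimm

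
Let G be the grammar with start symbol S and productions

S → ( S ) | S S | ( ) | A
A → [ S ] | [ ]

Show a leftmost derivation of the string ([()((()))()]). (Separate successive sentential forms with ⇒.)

S ⇒ (S) ⇒ (A) ⇒ ([S]) ⇒ ([SS]) ⇒ ([()S]) ⇒ ([()SS]) ⇒ ([()(S)S]) ⇒ ([()((S))S]) ⇒ ([()((()))S]) ⇒ ([()((()))()])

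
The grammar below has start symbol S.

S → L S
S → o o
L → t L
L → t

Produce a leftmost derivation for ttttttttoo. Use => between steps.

S => LS => tS => tLS => ttLS => tttLS => ttttLS => tttttLS => ttttttS => ttttttLS => tttttttLS => ttttttttS => ttttttttoo

S => LS   [S → L S]
LS => tS   [L → t]
tS => tLS   [S → L S]
tLS => ttLS   [L → t L]
ttLS => tttLS   [L → t L]
tttLS => ttttLS   [L → t L]
ttttLS => tttttLS   [L → t L]
tttttLS => ttttttS   [L → t]
ttttttS => ttttttLS   [S → L S]
ttttttLS => tttttttLS   [L → t L]
tttttttLS => ttttttttS   [L → t]
ttttttttS => ttttttttoo   [S → o o]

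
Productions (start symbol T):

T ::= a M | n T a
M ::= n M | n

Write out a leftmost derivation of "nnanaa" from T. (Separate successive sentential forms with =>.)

T => nTa   [T ::= n T a]
nTa => nnTaa   [T ::= n T a]
nnTaa => nnaMaa   [T ::= a M]
nnaMaa => nnanaa   [M ::= n]

T => nTa => nnTaa => nnaMaa => nnanaa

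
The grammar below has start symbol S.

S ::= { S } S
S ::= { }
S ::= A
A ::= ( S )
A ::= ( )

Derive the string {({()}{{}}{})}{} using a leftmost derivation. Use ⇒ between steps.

S ⇒ {S}S ⇒ {A}S ⇒ {(S)}S ⇒ {({S}S)}S ⇒ {({A}S)}S ⇒ {({()}S)}S ⇒ {({()}{S}S)}S ⇒ {({()}{{}}S)}S ⇒ {({()}{{}}{})}S ⇒ {({()}{{}}{})}{}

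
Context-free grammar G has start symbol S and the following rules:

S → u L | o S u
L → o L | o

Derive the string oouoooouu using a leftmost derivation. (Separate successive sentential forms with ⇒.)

S⇒oSu⇒ooSuu⇒oouLuu⇒oouoLuu⇒oouooLuu⇒oouoooLuu⇒oouoooouu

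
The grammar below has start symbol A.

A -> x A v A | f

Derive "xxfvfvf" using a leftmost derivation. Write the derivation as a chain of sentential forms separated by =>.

A => xAvA => xxAvAvA => xxfvAvA => xxfvfvA => xxfvfvf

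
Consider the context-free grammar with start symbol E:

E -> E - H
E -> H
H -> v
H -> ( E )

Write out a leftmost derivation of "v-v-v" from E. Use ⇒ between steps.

E⇒E-H⇒E-H-H⇒H-H-H⇒v-H-H⇒v-v-H⇒v-v-v

E ⇒ E-H   [E -> E - H]
E-H ⇒ E-H-H   [E -> E - H]
E-H-H ⇒ H-H-H   [E -> H]
H-H-H ⇒ v-H-H   [H -> v]
v-H-H ⇒ v-v-H   [H -> v]
v-v-H ⇒ v-v-v   [H -> v]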